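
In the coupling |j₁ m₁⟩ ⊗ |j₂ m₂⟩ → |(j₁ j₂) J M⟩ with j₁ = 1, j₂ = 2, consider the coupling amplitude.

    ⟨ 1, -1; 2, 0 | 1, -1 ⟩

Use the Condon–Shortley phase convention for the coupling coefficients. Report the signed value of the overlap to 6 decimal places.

+√(1/10) ≈ +0.316228

triangle: 2!·0!·2!/5! = 4/120
(j±m)!: 0!·2!·2!·2!·0!·2! = 16
prefactor² = (2J+1)·Δ·N² = 8/5
  k=2: +1/(2!·0!·0!·0!·0!·2!) = 1/4
Σ = 1/4  ⇒  CG² = 8/5·(1/4)² = 1/10
CG = +√(1/10) = +0.316228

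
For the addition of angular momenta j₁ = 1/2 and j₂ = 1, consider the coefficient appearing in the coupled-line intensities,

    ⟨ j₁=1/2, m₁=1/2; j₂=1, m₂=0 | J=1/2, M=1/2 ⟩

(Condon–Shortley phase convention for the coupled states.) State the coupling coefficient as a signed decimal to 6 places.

j₁+j₂−J=1  J+j₁−j₂=0  J−j₁+j₂=1  j₁+j₂+J+1=3
(j₁±m₁, j₂±m₂, J±M) = (1,0,1,1,1,0)
P² = 1/3
sum k=0..0:
  [0] +1/1 = 1
S = 1
C² = P²·S² = 1/3 ; C = +0.577350

+√(1/3) ≈ +0.577350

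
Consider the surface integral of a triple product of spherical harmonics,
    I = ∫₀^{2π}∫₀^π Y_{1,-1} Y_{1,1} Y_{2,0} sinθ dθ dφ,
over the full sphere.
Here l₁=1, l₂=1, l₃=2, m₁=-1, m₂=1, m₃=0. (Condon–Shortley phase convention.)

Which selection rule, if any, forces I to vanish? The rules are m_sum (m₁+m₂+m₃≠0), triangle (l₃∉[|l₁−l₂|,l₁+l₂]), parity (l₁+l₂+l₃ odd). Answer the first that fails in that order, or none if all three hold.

none

Σmᵢ = 0  ✓
l₃∈[|l₁−l₂|,l₁+l₂]=[0,2], have l₃=2  ✓
Σlᵢ = 4 ⇒ even  ✓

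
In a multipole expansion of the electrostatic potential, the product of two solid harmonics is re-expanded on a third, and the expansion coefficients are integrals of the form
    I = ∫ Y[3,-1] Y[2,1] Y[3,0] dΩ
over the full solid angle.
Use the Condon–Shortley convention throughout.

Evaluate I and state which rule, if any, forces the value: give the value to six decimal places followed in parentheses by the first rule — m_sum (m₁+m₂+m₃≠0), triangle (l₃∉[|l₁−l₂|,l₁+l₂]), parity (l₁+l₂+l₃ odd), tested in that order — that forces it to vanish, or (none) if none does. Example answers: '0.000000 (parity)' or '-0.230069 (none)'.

-0.059471 (none)

m-sum 0 ✓  L=8 even ✓  1≤3≤5 ✓
Π(2lᵢ+1) = 7×5×7 = 245
triangle coeff Δ(3,2,3) = 1/3780
Σ_t [0,2]: t=0:+1/24 t=1:−1/4 t=2:+1/24 = -1/6
(3j)²=4/105 [(3 2 3; 0 0 0)], sign=+1
Σ_t [1,2]: t=1:−1/12 t=2:+1/8 = 1/24
(3j)²=1/210 [(3 2 3; -1 1 0)], sign=-1
⇒ 4πI² = 2/45
I = (-1)√(2/45/(4π)) = -0.05947080
No selection rule forces the value: the integral is nonzero (none).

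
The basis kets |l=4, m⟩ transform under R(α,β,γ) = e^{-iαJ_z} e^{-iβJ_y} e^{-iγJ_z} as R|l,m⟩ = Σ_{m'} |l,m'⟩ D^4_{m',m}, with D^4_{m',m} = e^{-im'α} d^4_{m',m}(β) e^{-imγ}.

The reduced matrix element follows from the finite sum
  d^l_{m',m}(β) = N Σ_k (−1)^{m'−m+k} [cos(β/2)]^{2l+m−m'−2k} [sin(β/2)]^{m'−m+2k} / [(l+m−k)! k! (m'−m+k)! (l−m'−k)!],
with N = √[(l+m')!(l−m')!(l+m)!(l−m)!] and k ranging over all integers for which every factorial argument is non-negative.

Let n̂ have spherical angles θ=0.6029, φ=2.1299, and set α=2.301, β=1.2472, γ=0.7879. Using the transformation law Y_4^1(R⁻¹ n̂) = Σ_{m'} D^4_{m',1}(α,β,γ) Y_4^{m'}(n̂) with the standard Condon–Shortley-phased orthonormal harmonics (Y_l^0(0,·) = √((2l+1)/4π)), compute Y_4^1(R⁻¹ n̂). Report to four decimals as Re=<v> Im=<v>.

Re=0.2566 Im=-0.1868

Need the full column D^4_{m',1} for m'=−4..4 at α=2.3010, β=1.2472, γ=0.7879.
cos(β/2)=0.811781, sin(β/2)=0.583961
d^4_{-4,1}: single k=5 term ⇒ +0.271852;  D = -0.144891+0.230021i
d^4_{-3,1}: k∈[4..5] ⇒ +0.668055 -0.207421 = +0.460633;  D = +0.454142-0.077062i
d^4_{-2,1}: k∈[3..5] ⇒ +0.992803 -0.770627 +0.079756 = +0.301932;  D = -0.236190-0.188088i
d^4_{-1,1}: k∈[2..5] ⇒ +0.975895 -1.515005 +0.391989 -0.013523 = -0.160644;  D = -0.009263-0.160377i
d^4_{0,1}: k∈[1..4] ⇒ +0.606699 -1.883711 +0.974775 -0.084070 = -0.386308;  D = -0.272477+0.273844i
d^4_{1,1}: k∈[0..3] ⇒ +0.188588 -1.463842 +1.515005 -0.261326 = -0.021575;  D = +0.021545+0.001136i
d^4_{2,1}: k∈[0..2] ⇒ -0.575565 +1.489204 -0.513751 = +0.399888;  D = +0.250672+0.311567i
d^4_{3,1}: k∈[0..1] ⇒ +0.774592 -0.668055 = +0.106538;  D = +0.017297-0.105124i
d^4_{4,1}: single k=0 term ⇒ -0.525342;  D = +0.443100-0.282217i
Y_4^{m'}(θ=0.6029,φ=2.1299) and Σ D·Y over m':
  (-0.1449+0.2300i)·(-0.0283-0.0360i)  (+0.4541-0.0771i)·(+0.1869-0.0200i)  (-0.2362-0.1881i)·(-0.1763+0.3627i)  (-0.0093-0.1604i)·(-0.2050-0.3277i)  (-0.2725+0.2738i)·(-0.1315+0.0000i)  (+0.0215+0.0011i)·(+0.2050-0.3277i)  (+0.2507+0.3116i)·(-0.1763-0.3627i)  (+0.0173-0.1051i)·(-0.1869-0.0200i)  (+0.4431-0.2822i)·(-0.0283+0.0360i)
Y_4^1(R⁻¹ n̂) = +0.256628-0.186800i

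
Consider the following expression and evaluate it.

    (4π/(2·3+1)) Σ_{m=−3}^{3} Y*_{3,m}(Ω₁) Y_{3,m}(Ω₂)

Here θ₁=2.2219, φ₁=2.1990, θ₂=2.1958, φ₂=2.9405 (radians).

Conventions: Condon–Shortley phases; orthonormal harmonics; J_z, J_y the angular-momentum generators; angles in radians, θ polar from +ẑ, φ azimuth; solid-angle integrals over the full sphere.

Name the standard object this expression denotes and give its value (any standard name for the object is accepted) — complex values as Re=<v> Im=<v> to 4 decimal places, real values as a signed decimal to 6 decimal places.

Legendre polynomial (addition theorem), +0.185588

This sum is the spherical-harmonic addition theorem: it equals the Legendre polynomial P_l(cos γ) of the angle γ between the two directions.
Summing Y*_{l m}(θ₁,φ₁)·Y_{l m}(θ₂,φ₂) over m ∈ [−3, 3]; prefactor 4π/(2·3+1) = 1.795196:
  term(m=-3) = -0.028413-0.037090i   from Y*(Ω₁)=+0.199713+0.064815i, Y(Ω₂)=-0.183241-0.126246i
  term(m=-2) = +0.013513-0.153515i   from Y*(Ω₁)=+0.121183+0.372671i, Y(Ω₂)=-0.361877-0.153932i
  term(m=-1) = +0.029582-0.027092i   from Y*(Ω₁)=-0.126384+0.173995i, Y(Ω₂)=-0.182771-0.037258i
  term(m=+0) = +0.074017+0.000000i   from Y*(Ω₁)=+0.263131-0.000000i, Y(Ω₂)=+0.281292+0.000000i
  term(m=+1) = +0.029582+0.027092i   from Y*(Ω₁)=+0.126384+0.173995i, Y(Ω₂)=+0.182771-0.037258i
  term(m=+2) = +0.013513+0.153515i   from Y*(Ω₁)=+0.121183-0.372671i, Y(Ω₂)=-0.361877+0.153932i
  term(m=+3) = -0.028413+0.037090i   from Y*(Ω₁)=-0.199713+0.064815i, Y(Ω₂)=+0.183241-0.126246i
Total Σ_m = +0.103380+0.000000i. Multiply by 1.795196: +0.185588+0.000000i. P_3(cos γ) = 0.185588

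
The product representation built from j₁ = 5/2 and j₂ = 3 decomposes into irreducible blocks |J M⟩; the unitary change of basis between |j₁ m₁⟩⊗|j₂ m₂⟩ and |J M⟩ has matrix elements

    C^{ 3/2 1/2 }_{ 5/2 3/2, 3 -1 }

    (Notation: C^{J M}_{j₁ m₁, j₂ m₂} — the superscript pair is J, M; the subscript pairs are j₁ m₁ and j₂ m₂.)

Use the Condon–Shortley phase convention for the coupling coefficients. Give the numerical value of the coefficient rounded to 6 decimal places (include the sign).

−√(7/30) ≈ -0.483046

√[4·4!1!2!/8! · 4!1!2!4!2!1!] = √(384/35)
  +(−1)^0/∏(0,4,1,2,0,0)! = 1/48  (running 1/48)
  +(−1)^1/∏(1,3,0,1,1,1)! = -1/6  (running -7/48)
⟨..|..⟩ = √(384/35)·(-7/48) = -0.483046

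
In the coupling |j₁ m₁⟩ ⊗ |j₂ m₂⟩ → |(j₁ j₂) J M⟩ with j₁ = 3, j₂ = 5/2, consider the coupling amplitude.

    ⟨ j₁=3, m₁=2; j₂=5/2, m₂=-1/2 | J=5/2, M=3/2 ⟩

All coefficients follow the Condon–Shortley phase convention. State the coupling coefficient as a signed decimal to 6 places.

√[6·3!3!2!/9! · 5!1!2!3!4!1!] = √(288/7)
  +(−1)^0/∏(0,3,1,2,2,0)! = 1/24  (running 1/24)
  +(−1)^1/∏(1,2,0,1,3,1)! = -1/12  (running -1/24)
⟨..|..⟩ = √(288/7)·(-1/24) = -0.267261

-0.267261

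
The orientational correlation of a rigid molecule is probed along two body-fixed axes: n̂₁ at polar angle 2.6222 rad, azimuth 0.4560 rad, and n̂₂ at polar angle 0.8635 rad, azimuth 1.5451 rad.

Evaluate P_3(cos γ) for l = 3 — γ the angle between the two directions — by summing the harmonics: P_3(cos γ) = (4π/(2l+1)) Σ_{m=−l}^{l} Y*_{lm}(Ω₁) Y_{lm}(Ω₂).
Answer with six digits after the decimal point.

Addition theorem: P_3(cos γ) = (4π/7) Σ_m Y*_{lm}(Ω₁) Y_{lm}(Ω₂), m = −3…3:
  m=-3: (+0.010276+0.049975i) × (-0.014112+0.182695i) = -0.009275+0.001172i  (running Σ = -0.009275+0.001172i)
  m=-2: (-0.133806-0.172836i) × (-0.383181-0.019710i) = +0.047865+0.068865i  (running Σ = +0.038590+0.070037i)
  m=-1: (+0.398674+0.195540i) × (+0.007013-0.272853i) = +0.056150-0.107408i  (running Σ = +0.094740-0.037371i)
  m=0: (-0.248858-0.000000i) × (-0.215549+0.000000i) = +0.053641+0.000000i  (running Σ = +0.148381-0.037371i)
  m=1: (-0.398674+0.195540i) × (-0.007013-0.272853i) = +0.056150+0.107408i  (running Σ = +0.204530+0.070037i)
  m=2: (-0.133806+0.172836i) × (-0.383181+0.019710i) = +0.047865-0.068865i  (running Σ = +0.252395+0.001172i)
  m=3: (-0.010276+0.049975i) × (+0.014112+0.182695i) = -0.009275-0.001172i  (running Σ = +0.243120+0.000000i)
Accumulated sum +0.243120+0.000000i; after 4π/(2l+1) scaling, +0.436449+0.000000i ⇒ P_3 = 0.436449

0.436449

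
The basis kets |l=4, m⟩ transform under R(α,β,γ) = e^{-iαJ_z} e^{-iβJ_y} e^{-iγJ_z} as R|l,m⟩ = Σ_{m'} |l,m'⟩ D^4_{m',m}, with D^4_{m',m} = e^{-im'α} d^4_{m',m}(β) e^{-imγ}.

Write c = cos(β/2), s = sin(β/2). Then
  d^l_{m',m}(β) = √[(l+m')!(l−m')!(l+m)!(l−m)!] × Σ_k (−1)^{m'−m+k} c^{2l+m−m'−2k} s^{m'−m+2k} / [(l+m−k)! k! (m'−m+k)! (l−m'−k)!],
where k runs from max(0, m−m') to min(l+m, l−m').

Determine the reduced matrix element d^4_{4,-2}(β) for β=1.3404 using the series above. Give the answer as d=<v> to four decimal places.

d=0.1866

d^4_{4,-2}(β=1.3404) via the finite sum:
Half-angle: c=0.783697, s=0.621143. N=√(40320·1·2·720)=7619.763776
k∈{0} keeps every argument non-negative
  k=0: (−1)^6·7619.7638/(1440)·0.7837^2·0.6211^6 = +0.186648
d^4_{4,-2}(1.3404) = +0.186648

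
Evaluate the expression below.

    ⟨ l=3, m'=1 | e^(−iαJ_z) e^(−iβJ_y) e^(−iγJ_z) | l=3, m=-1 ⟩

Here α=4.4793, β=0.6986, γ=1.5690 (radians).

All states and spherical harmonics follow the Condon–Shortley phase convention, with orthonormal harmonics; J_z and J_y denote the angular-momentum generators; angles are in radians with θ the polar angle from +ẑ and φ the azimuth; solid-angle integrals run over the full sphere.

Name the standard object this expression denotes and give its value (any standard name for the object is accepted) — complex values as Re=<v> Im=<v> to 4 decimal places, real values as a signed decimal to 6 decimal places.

Wigner D-matrix element, Re=-0.4404 Im=-0.1037

This is a Wigner D-matrix element — the rotation-matrix element ⟨l m'| R(α,β,γ) |l m⟩ in the angular-momentum basis.
First d^3_{1,-1}(β=0.6986), then the phase factors e^{-i(1)α} and e^{-i(-1)γ}:
c=cos(0.698600/2)=0.939613, s=sin(0.698600/2)=0.342240; N=√[24·2·2·24]=48.000000
k∈{0,1,2} keeps every argument non-negative
  k=0: (−1)^2·48.0000/(8)·0.9396^4·0.3422^2 = +0.547783
  k=1: (−1)^3·48.0000/(6)·0.9396^2·0.3422^4 = -0.096897
  k=2: (−1)^4·48.0000/(48)·0.9396^0·0.3422^6 = +0.001607
d^3_{1,-1}(0.6986) = +0.547783 -0.096897 +0.001607 = +0.452492
D = (-0.230984+0.972958i)·(+0.452492)·(+0.001796+0.999998i) = -0.440443-0.103728i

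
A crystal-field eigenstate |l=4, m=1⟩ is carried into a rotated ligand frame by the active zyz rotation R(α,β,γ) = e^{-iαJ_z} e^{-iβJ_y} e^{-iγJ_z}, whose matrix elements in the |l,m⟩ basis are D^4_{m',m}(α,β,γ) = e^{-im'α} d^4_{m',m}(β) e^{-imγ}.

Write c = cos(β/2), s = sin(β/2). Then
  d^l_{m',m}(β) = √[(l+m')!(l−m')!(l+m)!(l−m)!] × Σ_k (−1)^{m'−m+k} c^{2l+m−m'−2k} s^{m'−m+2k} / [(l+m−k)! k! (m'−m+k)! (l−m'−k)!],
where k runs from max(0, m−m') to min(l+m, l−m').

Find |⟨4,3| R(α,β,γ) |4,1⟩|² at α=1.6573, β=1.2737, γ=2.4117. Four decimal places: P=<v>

P=0.0045

D^4_{3,1}(1.6573,1.2737,2.4117) = e^{-i·3·1.6573}·d^4_{3,1}(1.2737)·e^{-i·1·2.4117}. Compute d first:
With c≡cos(β/2)=0.803973 and s≡sin(β/2)=0.594666, N=[5040·1·120·6]^{1/2}=1904.940944
k: max(0,(1)−(3))=0 … min(4+(1),4−(3))=1
  k=0: (−1)^2·1904.9409/(240)·0.8040^6·0.5947^2 = +0.757993
  k=1: (−1)^3·1904.9409/(144)·0.8040^4·0.5947^4 = -0.691157
d^4_{3,1}(1.2737) = +0.757993 -0.691157 = +0.066835
|D^4_{3,1}|² = |d^4_{3,1}(β)|² = (+0.066835)² = 0.004467 (the z-rotation phases have unit modulus)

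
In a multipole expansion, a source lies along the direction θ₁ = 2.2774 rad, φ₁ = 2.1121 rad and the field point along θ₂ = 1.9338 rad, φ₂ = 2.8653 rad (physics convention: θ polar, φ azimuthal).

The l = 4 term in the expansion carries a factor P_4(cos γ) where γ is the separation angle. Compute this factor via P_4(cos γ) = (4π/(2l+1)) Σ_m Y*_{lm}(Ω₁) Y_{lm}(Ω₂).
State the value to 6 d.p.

Term-by-term m-sum for l=4 (normalisation 4π/9 = 1.396263):
  m=-4: Y*=-0.082930+0.122683i  Y=+0.151745+0.301994i  product -0.049634-0.006428i
  m=-3: Y*=-0.357036-0.018982i  Y=+0.245347+0.267667i  product -0.082517-0.100224i
  m=-2: Y*=-0.177051-0.333390i  Y=-0.029215-0.018016i  product -0.000834+0.012930i
  m=-1: Y*=-0.005932+0.009867i  Y=-0.319904-0.090707i  product +0.002793-0.002618i
  m=+0: Y*=-0.362510-0.000000i  Y=-0.023921+0.000000i  product +0.008672+0.000000i
  m=+1: Y*=+0.005932+0.009867i  Y=+0.319904-0.090707i  product +0.002793+0.002618i
  m=+2: Y*=-0.177051+0.333390i  Y=-0.029215+0.018016i  product -0.000834-0.012930i
  m=+3: Y*=+0.357036-0.018982i  Y=-0.245347+0.267667i  product -0.082517+0.100224i
  m=+4: Y*=-0.082930-0.122683i  Y=+0.151745-0.301994i  product -0.049634+0.006428i
Σ over m = -0.251712+0.000000i; ×(4π/9) → -0.351457+0.000000i. Real part: -0.351457

-0.351457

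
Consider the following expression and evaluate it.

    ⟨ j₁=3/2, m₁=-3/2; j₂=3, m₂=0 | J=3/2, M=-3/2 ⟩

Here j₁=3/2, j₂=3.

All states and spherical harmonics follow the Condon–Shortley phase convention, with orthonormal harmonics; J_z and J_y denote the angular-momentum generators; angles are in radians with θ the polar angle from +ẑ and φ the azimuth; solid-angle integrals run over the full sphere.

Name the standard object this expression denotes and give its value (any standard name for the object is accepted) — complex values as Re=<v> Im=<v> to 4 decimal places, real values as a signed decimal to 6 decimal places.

This is a Clebsch–Gordan (vector-coupling) coefficient.
√[4·3!0!3!/7! · 0!3!3!3!0!3!] = √(1296/35)
  +(−1)^3/∏(3,0,0,0,0,3)! = -1/36  (running -1/36)
⟨..|..⟩ = √(1296/35)·(-1/36) = -0.169031

Clebsch–Gordan coefficient, −√(1/35) ≈ -0.169031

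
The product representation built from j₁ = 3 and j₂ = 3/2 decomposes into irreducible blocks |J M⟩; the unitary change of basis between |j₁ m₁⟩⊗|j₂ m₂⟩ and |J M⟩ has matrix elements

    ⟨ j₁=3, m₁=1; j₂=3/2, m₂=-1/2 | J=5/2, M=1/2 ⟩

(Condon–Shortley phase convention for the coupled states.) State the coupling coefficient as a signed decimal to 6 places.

-0.119523  (= −√(1/70))

j₁+j₂−J=2  J+j₁−j₂=4  J−j₁+j₂=1  j₁+j₂+J+1=8
(j₁±m₁, j₂±m₂, J±M) = (4,2,1,2,3,2)
P² = 288/35
sum k=0..1:
  [0] +1/8 = 1/8
  [1] −1/6 = -1/6
S = -1/24
C² = P²·S² = 1/70 ; C = -0.119523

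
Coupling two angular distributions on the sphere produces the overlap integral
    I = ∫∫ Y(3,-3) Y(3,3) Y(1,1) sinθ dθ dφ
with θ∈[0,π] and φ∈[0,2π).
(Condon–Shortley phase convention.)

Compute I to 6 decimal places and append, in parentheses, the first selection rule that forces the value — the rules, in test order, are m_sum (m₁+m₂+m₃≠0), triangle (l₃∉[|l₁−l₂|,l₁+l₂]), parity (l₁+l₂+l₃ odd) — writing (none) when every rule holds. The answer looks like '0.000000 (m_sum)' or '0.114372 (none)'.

0.000000 (m_sum)

m-sum = -3 + 3 + 1 = 1 ≠ 0 ⇒ I = 0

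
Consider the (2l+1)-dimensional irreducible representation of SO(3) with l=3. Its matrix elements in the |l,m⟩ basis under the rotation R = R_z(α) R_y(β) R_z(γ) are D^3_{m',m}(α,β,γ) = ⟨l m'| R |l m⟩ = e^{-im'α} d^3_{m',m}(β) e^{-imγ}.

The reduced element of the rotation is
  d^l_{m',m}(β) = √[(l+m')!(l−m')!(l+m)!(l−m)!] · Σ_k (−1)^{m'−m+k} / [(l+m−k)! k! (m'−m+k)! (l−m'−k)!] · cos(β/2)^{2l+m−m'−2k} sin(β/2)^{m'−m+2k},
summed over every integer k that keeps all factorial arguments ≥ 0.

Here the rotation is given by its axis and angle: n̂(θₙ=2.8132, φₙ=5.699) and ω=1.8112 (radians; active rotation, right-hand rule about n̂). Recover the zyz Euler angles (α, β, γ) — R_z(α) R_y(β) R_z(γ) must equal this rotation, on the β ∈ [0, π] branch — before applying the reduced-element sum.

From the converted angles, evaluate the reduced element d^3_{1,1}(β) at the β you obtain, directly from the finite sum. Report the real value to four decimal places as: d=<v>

Axis–angle → zyz. n̂ = (sinθₙcosφₙ, sinθₙsinφₙ, cosθₙ) = (+0.269035, -0.177877, -0.946562), ω = 1.8112.
R = I cosω + sinω [n̂]ₓ + (1−cosω) n̂n̂ᵀ gives
  R = [-0.148481, +0.860091, -0.488054; -0.978590, -0.198921, -0.052838; -0.142530, +0.469759, +0.871213]
β = atan2(√(R₁₃²+R₂₃²), R₃₃) = 0.513129; α = atan2(R₂₃, R₁₃) mod 2π = 3.249436; γ = atan2(R₃₂, −R₃₁) mod 2π = 1.276214
d^3_{1,1}(β=0.5131) via the finite sum:
With c≡cos(β/2)=0.967268 and s≡sin(β/2)=0.253759, N=[24·2·24·2]^{1/2}=48.000000
k: max(0,(1)−(1))=0 … min(3+(1),3−(1))=2
  k=0: (−1)^0·48.0000/(48)·0.9673^6·0.2538^0 = +0.818992
  k=1: (−1)^1·48.0000/(6)·0.9673^4·0.2538^2 = -0.450940
  k=2: (−1)^2·48.0000/(8)·0.9673^2·0.2538^4 = +0.023277
d^3_{1,1}(0.5131) = +0.818992 -0.450940 +0.023277 = +0.391329

d=0.3913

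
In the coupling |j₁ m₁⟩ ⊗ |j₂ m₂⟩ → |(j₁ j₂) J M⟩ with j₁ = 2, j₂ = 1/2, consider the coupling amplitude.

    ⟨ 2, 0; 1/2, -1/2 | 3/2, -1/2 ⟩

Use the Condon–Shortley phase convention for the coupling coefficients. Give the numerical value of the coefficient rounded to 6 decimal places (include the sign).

+0.632456

triangle: 1!*3!*0!/5! = 6/120
(j±m)!: 2!*2!*0!*1!*1!*2! = 8
prefactor² = (2J+1)*Δ*N² = 8/5
  k=0: +1/(0!*1!*2!*0!*1!*0!) = 1/2
Σ = 1/2  ⇒  CG² = 8/5*(1/2)² = 2/5
CG = +√(2/5) = +0.632456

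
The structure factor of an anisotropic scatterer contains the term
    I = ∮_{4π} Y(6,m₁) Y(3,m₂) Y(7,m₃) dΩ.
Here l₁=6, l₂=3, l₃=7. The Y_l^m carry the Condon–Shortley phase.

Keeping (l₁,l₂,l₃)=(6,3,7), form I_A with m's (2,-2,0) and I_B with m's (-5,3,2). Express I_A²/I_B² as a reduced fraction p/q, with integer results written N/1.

280/33

Same 6,3,7: normalisation and zero-m 3j drop out of the ratio.
A: Δ: 2! 10! 4! / 17! → 1/2042040; sum: t=0:+1/207360 t=1:−1/725760 = 1/290304; 3j²(6 3 7; 2 -2 0) = Δ·Π!·Σ² = 125/7293  (sign -1)
B: Δ: 2! 10! 4! / 17! → 1/2042040; sum: t=2:+1/17418240 = 1/17418240; 3j²(6 3 7; -5 3 2) = Δ·Π!·Σ² = 25/12376  (sign -1)
I_A²/I_B² = (125/7293)/(25/12376) = 280/33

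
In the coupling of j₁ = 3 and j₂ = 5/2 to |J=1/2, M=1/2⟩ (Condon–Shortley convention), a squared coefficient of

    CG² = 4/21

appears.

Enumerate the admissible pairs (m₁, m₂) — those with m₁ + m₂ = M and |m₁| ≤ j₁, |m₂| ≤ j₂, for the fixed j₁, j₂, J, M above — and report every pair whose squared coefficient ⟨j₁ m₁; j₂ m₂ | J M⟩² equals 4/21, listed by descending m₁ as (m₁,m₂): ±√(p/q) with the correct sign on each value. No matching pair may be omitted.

Admissible pairs with m₁+m₂ = M = 1/2: (-2,5/2), (-1,3/2), (0,1/2), (1,-1/2), (2,-3/2), (3,-5/2)
  (m₁,m₂)=(3,-5/2): CG² = 2/7, CG = +√(2/7)
  (m₁,m₂)=(2,-3/2): CG² = 5/21, CG = −√(5/21)
  (m₁,m₂)=(1,-1/2): CG² = 4/21, CG = +√(4/21)   ← matches the target
  (m₁,m₂)=(0,1/2): CG² = 1/7, CG = −√(1/7)
  (m₁,m₂)=(-1,3/2): CG² = 2/21, CG = +√(2/21)
  (m₁,m₂)=(-2,5/2): CG² = 1/21, CG = −√(1/21)
Pairs with CG² = 4/21: (1,-1/2): +√(4/21)

(1,-1/2): +√(4/21)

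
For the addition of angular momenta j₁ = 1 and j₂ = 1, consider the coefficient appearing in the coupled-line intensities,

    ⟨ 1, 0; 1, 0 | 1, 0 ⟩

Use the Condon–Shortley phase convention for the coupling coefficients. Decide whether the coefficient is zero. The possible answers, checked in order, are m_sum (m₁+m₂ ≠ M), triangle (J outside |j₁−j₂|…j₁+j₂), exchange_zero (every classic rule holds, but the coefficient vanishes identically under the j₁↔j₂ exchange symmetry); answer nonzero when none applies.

m-sum: m₁+m₂ = 0+0 = 0, M = 0  ✓
triangle: |j₁−j₂| = 0 ≤ J = 1 ≤ j₁+j₂ = 2  ✓
exchange: j₁=j₂ and m₁=m₂, and (−1)^(j₁+j₂−J) = (−1)^1 = −1 forces ⟨j₁m₁;j₂m₂|JM⟩ = −⟨j₂m₂;j₁m₁|JM⟩ = −⟨j₁m₁;j₂m₂|JM⟩ ⇒ the coefficient vanishes identically
Racah sum check: Σ_k collapses to 0 ⇒ CG = 0

exchange_zero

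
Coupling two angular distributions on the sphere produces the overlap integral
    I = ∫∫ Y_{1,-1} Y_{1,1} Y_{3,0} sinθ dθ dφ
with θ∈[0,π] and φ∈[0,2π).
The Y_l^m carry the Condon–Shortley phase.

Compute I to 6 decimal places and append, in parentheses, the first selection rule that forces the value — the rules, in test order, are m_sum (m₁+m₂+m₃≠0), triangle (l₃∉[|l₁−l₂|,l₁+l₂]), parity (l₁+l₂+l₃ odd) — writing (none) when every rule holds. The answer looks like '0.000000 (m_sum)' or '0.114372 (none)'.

triangle: need 0≤l₃≤2, have 3; I=0

0.000000 (triangle)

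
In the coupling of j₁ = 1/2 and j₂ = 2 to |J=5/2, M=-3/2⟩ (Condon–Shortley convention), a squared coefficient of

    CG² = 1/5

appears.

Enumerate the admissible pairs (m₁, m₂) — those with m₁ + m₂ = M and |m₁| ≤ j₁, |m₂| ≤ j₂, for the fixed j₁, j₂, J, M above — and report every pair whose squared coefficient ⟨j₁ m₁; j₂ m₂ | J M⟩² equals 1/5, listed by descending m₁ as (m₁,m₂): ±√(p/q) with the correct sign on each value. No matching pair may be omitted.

Admissible pairs with m₁+m₂ = M = -3/2: (-1/2,-1), (1/2,-2)
  (m₁,m₂)=(1/2,-2): CG² = 1/5, CG = +√(1/5)   ← matches the target
  (m₁,m₂)=(-1/2,-1): CG² = 4/5, CG = +√(4/5)
Pairs with CG² = 1/5: (1/2,-2): +√(1/5)

(1/2,-2): +√(1/5)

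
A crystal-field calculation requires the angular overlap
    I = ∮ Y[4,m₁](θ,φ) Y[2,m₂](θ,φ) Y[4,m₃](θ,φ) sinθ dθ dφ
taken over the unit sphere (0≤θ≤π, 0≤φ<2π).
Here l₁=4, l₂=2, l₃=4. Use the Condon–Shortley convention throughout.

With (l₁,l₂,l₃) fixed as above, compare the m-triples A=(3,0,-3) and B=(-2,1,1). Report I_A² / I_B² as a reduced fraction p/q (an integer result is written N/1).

49/243

Same 4,2,4: normalisation and zero-m 3j drop out of the ratio.
A: Δ: 2! 6! 2! / 11! → 1/13860; sum: t=0:+1/480 t=1:−1/720 = 1/1440; 3j²(4 2 4; 3 0 -3) = Δ·Π!·Σ² = 7/1980  (sign -1)
B: Δ: 2! 6! 2! / 11! → 1/13860; sum: t=1:−1/240 t=2:+1/96 = 1/160; 3j²(4 2 4; -2 1 1) = Δ·Π!·Σ² = 27/1540  (sign -1)
I_A²/I_B² = (7/1980)/(27/1540) = 49/243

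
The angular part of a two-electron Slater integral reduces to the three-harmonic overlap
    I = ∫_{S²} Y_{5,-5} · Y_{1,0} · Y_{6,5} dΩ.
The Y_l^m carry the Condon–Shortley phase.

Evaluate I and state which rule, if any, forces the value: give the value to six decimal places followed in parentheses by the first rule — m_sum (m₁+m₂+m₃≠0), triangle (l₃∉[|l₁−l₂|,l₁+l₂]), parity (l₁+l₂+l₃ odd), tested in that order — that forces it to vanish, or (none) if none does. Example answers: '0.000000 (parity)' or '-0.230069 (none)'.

Rules hold: Σm=0, L=12 even, 4≤6≤6.
N = 11·3·13 = 429
Δ = 0!·10!·2!/13! = 1/858
Racah Σ t=0..0: t=0:+1/14400 = 1/14400
⇒ 3j(5 1 6; 0 0 0)² = 6/143, sgn +1
Racah Σ t=0..0: t=0:+1/3628800 = 1/3628800
⇒ 3j(5 1 6; -5 0 5)² = 1/78, sgn -1
4πI² = N·(3j₀)²·(3jₘ)² = 3/13
I = -1·√(0.230769/4π) = -0.13551395
No selection rule forces the value: the integral is nonzero (none).

-0.135514 (none)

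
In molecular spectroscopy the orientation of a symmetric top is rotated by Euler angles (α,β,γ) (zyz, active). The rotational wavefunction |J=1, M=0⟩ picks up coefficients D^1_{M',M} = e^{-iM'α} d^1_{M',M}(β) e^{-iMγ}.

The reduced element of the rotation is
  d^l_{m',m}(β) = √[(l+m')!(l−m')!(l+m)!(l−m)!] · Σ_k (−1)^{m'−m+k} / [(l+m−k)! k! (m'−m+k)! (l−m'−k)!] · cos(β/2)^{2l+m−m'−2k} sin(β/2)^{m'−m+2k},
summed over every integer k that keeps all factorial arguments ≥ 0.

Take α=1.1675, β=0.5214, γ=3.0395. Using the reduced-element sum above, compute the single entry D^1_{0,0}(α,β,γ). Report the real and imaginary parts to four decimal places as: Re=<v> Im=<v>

D^1_{0,0}(1.1675,0.5214,3.0395) = e^{-i·0·1.1675}·d^1_{0,0}(0.5214)·e^{-i·0·3.0395}. Compute d first:
c=cos(0.521400/2)=0.966210, s=sin(0.521400/2)=0.257757; N=√[1·1·1·1]=1.000000
The bounds max(0,m−m')=0 and min(l+m,l−m')=1 give 2 terms
  k=0: (−1)^0·1.0000/(1)·0.9662^2·0.2578^0 = +0.933561
  k=1: (−1)^1·1.0000/(1)·0.9662^0·0.2578^2 = -0.066439
d^1_{0,0}(0.5214) = +0.933561 -0.066439 = +0.867123
D = (+1.000000+0.000000i)·(+0.867123)·(+1.000000+0.000000i) = +0.867123+0.000000i

Re=0.8671 Im=0.0000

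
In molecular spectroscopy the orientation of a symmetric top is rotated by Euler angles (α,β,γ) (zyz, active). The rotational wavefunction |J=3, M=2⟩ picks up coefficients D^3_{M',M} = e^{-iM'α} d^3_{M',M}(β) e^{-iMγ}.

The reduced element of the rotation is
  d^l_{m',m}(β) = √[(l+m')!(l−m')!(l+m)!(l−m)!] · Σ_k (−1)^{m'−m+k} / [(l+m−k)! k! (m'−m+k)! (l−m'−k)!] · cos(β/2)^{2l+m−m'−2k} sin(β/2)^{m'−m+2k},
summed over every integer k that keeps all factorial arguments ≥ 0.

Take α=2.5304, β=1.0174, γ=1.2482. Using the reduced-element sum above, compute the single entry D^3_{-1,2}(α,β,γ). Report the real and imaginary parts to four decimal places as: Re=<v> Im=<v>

Re=0.4109 Im=0.0140

D^3_{-1,2}(2.5304,1.0174,1.2482) = e^{-i·-1·2.5304}·d^3_{-1,2}(1.0174)·e^{-i·2·1.2482}. Compute d first:
Half-angle: c=0.873378, s=0.487042. N=√(2·24·120·1)=75.894664
k∈{3,4} keeps every argument non-negative
  k=3: (−1)^0·75.8947/(12)·0.8734^3·0.4870^3 = +0.486785
  k=4: (−1)^1·75.8947/(24)·0.8734^1·0.4870^5 = -0.075690
d^3_{-1,2}(1.0174) = +0.486785 -0.075690 = +0.411096
Phases: e^{-i·(-1)·2.5304}=-0.818964+0.573845i, e^{-i·(2)·1.2482}=-0.798984-0.601352i ⇒ D=+0.410858+0.013975i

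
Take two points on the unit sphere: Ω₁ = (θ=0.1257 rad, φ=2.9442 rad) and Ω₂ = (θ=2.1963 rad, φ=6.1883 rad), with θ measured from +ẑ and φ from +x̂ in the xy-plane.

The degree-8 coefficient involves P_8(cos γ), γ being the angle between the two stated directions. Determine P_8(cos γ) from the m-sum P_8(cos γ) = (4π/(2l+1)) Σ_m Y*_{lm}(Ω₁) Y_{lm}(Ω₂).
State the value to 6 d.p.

Expand P_8 via completeness: Σ_{m} conj(Y_{8,m}) at Ω₁ times Y_{8,m} at Ω₂ —
  term(m=-8) = +0.000000-0.000000i   from Y*(Ω₁)=-0.000000-0.000000i, Y(Ω₂)=+0.069748+0.066171i
  term(m=-7) = +0.000000-0.000000i   from Y*(Ω₁)=-0.000000+0.000001i, Y(Ω₂)=-0.218708-0.171216i
  term(m=-6) = +0.000007-0.000005i   from Y*(Ω₁)=+0.000008-0.000019i, Y(Ω₂)=+0.372749+0.238559i
  term(m=-5) = +0.000091-0.000051i   from Y*(Ω₁)=-0.000162+0.000245i, Y(Ω₂)=-0.317660-0.163133i
  term(m=-4) = -0.000118+0.000051i   from Y*(Ω₁)=+0.002259-0.002278i, Y(Ω₂)=-0.037213-0.014844i
  term(m=-3) = -0.008959+0.002845i   from Y*(Ω₁)=-0.021525+0.014480i, Y(Ω₂)=+0.347747+0.101751i
  term(m=-2) = -0.022555+0.004690i   from Y*(Ω₁)=+0.137132-0.057138i, Y(Ω₂)=-0.152288-0.029252i
  term(m=-1) = +0.159294-0.016386i   from Y*(Ω₁)=-0.526443+0.105287i, Y(Ω₂)=-0.296934-0.028260i
  term(m=+0) = +0.174126+0.000000i   from Y*(Ω₁)=+0.854901-0.000000i, Y(Ω₂)=+0.203680+0.000000i
  term(m=+1) = +0.159294+0.016386i   from Y*(Ω₁)=+0.526443+0.105287i, Y(Ω₂)=+0.296934-0.028260i
  term(m=+2) = -0.022555-0.004690i   from Y*(Ω₁)=+0.137132+0.057138i, Y(Ω₂)=-0.152288+0.029252i
  term(m=+3) = -0.008959-0.002845i   from Y*(Ω₁)=+0.021525+0.014480i, Y(Ω₂)=-0.347747+0.101751i
  term(m=+4) = -0.000118-0.000051i   from Y*(Ω₁)=+0.002259+0.002278i, Y(Ω₂)=-0.037213+0.014844i
  term(m=+5) = +0.000091+0.000051i   from Y*(Ω₁)=+0.000162+0.000245i, Y(Ω₂)=+0.317660-0.163133i
  term(m=+6) = +0.000007+0.000005i   from Y*(Ω₁)=+0.000008+0.000019i, Y(Ω₂)=+0.372749-0.238559i
  term(m=+7) = +0.000000+0.000000i   from Y*(Ω₁)=+0.000000+0.000001i, Y(Ω₂)=+0.218708-0.171216i
  term(m=+8) = +0.000000+0.000000i   from Y*(Ω₁)=-0.000000+0.000000i, Y(Ω₂)=+0.069748-0.066171i
Σ over m = +0.429650-0.000000i; ×(4π/17) → +0.317597-0.000000i. Real part: 0.317597

0.317597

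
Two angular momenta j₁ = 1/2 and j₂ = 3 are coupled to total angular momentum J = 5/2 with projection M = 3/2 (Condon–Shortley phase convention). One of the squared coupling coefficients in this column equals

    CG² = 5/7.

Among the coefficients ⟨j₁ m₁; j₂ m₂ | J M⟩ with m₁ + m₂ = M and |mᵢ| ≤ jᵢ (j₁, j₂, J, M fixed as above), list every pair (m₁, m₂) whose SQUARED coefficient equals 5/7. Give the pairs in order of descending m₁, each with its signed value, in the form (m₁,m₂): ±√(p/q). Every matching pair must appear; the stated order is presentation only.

(-1/2,2): −√(5/7)

Admissible pairs with m₁+m₂ = M = 3/2: (-1/2,2), (1/2,1)
  (m₁,m₂)=(1/2,1): CG² = 2/7, CG = +√(2/7)
  (m₁,m₂)=(-1/2,2): CG² = 5/7, CG = −√(5/7)   ← matches the target
Pairs with CG² = 5/7: (-1/2,2): −√(5/7)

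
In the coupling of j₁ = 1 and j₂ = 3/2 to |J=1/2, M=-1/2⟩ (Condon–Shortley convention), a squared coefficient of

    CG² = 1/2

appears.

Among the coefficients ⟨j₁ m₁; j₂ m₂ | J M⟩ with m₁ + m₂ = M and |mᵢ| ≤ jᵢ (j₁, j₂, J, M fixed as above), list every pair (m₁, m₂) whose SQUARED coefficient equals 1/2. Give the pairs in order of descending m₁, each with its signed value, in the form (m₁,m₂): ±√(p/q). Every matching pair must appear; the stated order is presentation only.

(1,-3/2): +√(1/2)

Admissible pairs with m₁+m₂ = M = -1/2: (-1,1/2), (0,-1/2), (1,-3/2)
  (m₁,m₂)=(1,-3/2): CG² = 1/2, CG = +√(1/2)   ← matches the target
  (m₁,m₂)=(0,-1/2): CG² = 1/3, CG = −√(1/3)
  (m₁,m₂)=(-1,1/2): CG² = 1/6, CG = +√(1/6)
Pairs with CG² = 1/2: (1,-3/2): +√(1/2)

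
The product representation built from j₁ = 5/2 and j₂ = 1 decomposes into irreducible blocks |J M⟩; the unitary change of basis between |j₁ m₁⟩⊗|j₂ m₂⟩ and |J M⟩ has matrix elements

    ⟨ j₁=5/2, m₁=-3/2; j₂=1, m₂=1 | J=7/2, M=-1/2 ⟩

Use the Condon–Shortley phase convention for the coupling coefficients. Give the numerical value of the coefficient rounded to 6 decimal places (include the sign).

+0.377964

triangle: 0!·5!·2!/8! = 240/40320
(j±m)!: 1!·4!·2!·0!·3!·4! = 6912
prefactor² = (2J+1)·Δ·N² = 2304/7
  k=0: +1/(0!·0!·4!·2!·1!·0!) = 1/48
Σ = 1/48  ⇒  CG² = 2304/7·(1/48)² = 1/7
CG = +√(1/7) = +0.377964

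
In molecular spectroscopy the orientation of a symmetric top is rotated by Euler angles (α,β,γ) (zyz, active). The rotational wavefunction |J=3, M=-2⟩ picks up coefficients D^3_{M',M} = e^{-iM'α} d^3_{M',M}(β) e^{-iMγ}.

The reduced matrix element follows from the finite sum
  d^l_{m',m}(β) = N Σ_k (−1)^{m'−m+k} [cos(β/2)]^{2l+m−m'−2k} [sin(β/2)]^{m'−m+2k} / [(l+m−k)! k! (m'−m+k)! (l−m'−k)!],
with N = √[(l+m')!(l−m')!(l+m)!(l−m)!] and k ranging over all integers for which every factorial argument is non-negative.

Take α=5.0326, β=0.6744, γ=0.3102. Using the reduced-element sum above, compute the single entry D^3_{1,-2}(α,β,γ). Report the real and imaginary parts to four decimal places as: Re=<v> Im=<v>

Re=0.0534 Im=-0.1726

Split into d^3_{1,-2}(β=0.6744) × two z-phases.
With c≡cos(β/2)=0.943685 and s≡sin(β/2)=0.330846, N=[24·2·1·120]^{1/2}=75.894664
The bounds max(0,m−m')=0 and min(l+m,l−m')=1 give 2 terms
  k=0: (−1)^3·75.8947/(12)·0.9437^3·0.3308^3 = -0.192481
  k=1: (−1)^4·75.8947/(24)·0.9437^1·0.3308^5 = +0.011829
d^3_{1,-2}(0.6744) = -0.192481 +0.011829 = -0.180652
Attach z-rotation phases: D = e^{-i(1)(5.0326)}·(-0.180652)·e^{-i(-2)(0.3102)} = +0.053419-0.172573i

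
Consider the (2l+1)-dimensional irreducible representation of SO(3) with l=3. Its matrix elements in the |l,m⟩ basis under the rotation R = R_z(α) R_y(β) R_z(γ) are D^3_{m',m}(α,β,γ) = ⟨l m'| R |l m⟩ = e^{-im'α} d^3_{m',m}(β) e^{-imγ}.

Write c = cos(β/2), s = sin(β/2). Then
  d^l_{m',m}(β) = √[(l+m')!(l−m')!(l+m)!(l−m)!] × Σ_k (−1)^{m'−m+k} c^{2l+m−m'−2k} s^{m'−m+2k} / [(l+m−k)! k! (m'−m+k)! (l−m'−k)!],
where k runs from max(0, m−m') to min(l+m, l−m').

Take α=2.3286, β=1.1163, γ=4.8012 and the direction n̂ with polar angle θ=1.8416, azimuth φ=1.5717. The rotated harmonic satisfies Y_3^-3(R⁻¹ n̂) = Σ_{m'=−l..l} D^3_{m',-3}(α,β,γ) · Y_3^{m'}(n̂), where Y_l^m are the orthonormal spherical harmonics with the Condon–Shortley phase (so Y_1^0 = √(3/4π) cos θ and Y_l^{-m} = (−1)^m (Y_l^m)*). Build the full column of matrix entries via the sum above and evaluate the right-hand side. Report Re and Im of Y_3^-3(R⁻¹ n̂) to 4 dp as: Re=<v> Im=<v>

Need the full column D^3_{m',-3} for m'=−3..3 at α=2.3286, β=1.1163, γ=4.8012.
cos(β/2)=0.848236, sin(β/2)=0.529618
d^3_{-3,-3}: single k=0 term ⇒ +0.372479;  D = -0.307052+0.210854i
d^3_{-2,-3}: single k=0 term ⇒ -0.569669;  D = -0.557006-0.119446i
d^3_{-1,-3}: single k=0 term ⇒ +0.562391;  D = -0.292303-0.480461i
d^3_{0,-3}: single k=0 term ⇒ -0.405465;  D = +0.106756-0.391159i
d^3_{1,-3}: single k=0 term ⇒ +0.219245;  D = +0.193306-0.103447i
d^3_{2,-3}: single k=0 term ⇒ -0.086578;  D = +0.082138+0.027368i
d^3_{3,-3}: single k=0 term ⇒ +0.022069;  D = +0.009324+0.020002i
Y_3^{m'}(θ=1.8416,φ=1.5717) and Σ D·Y over m':
  (-0.3071+0.2109i)·(+0.0010+0.3732i)  (-0.5570-0.1194i)·(+0.2538-0.0005i)  (-0.2923-0.4805i)·(+0.0002+0.2000i)  (+0.1068-0.3912i)·(+0.2638+0.0000i)  (+0.1933-0.1034i)·(-0.0002+0.2000i)  (+0.0821+0.0274i)·(+0.2538+0.0005i)  (+0.0093+0.0200i)·(-0.0010+0.3732i)
Y_3^-3(R⁻¹ n̂) = -0.062245-0.257051i

Re=-0.0622 Im=-0.2571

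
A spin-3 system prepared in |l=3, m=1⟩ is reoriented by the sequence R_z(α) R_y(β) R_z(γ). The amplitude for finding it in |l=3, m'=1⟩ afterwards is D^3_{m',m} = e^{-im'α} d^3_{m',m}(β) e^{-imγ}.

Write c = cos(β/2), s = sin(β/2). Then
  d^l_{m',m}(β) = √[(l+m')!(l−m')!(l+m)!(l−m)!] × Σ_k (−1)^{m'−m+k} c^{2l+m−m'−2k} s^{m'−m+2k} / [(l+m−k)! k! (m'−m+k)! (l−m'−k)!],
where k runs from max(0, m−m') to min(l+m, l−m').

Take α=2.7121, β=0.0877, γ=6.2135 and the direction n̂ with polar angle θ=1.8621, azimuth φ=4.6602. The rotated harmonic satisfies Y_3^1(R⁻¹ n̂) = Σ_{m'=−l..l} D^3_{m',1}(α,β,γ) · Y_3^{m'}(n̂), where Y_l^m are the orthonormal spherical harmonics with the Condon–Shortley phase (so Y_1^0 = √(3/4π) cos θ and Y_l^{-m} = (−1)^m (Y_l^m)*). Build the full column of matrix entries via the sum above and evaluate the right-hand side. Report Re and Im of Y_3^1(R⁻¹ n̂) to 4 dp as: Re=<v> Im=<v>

Need the full column D^3_{m',1} for m'=−3..3 at α=2.7121, β=0.0877, γ=6.2135.
cos(β/2)=0.999039, sin(β/2)=0.043836
d^3_{-3,1}: single k=4 term ⇒ +0.000014;  D = -0.000005+0.000013i
d^3_{-2,1}: k∈[3..4] ⇒ +0.000531 -0.000001 = +0.000531;  D = +0.000374-0.000377i
d^3_{-1,1}: k∈[2..4] ⇒ +0.011485 -0.000029 +0.000000 = +0.011456;  D = -0.010722+0.004034i
d^3_{0,1}: k∈[1..3] ⇒ +0.151124 -0.000873 +0.000001 = +0.150251;  D = +0.149887+0.010462i
d^3_{1,1}: k∈[0..2] ⇒ +0.994246 -0.015314 +0.000022 = +0.978955;  D = -0.859499-0.468630i
d^3_{2,1}: k∈[0..1] ⇒ -0.137956 +0.000531 = -0.137425;  D = -0.082304-0.110054i
d^3_{3,1}: single k=0 term ⇒ +0.007414;  D = -0.001565-0.007247i
Y_3^{m'}(θ=1.8621,φ=4.6602) and Σ D·Y over m':
  (-0.0000+0.0000i)·(+0.0572-0.3622i)  (+0.0004-0.0004i)·(+0.2678+0.0281i)  (-0.0107+0.0040i)·(+0.0095-0.1816i)  (+0.1499+0.0105i)·(+0.2773+0.0000i)  (-0.8595-0.4686i)·(-0.0095-0.1816i)  (-0.0823-0.1101i)·(+0.2678-0.0281i)  (-0.0016-0.0072i)·(-0.0572-0.3622i)
Y_3^1(R⁻¹ n̂) = -0.062323+0.139184i

Re=-0.0623 Im=0.1392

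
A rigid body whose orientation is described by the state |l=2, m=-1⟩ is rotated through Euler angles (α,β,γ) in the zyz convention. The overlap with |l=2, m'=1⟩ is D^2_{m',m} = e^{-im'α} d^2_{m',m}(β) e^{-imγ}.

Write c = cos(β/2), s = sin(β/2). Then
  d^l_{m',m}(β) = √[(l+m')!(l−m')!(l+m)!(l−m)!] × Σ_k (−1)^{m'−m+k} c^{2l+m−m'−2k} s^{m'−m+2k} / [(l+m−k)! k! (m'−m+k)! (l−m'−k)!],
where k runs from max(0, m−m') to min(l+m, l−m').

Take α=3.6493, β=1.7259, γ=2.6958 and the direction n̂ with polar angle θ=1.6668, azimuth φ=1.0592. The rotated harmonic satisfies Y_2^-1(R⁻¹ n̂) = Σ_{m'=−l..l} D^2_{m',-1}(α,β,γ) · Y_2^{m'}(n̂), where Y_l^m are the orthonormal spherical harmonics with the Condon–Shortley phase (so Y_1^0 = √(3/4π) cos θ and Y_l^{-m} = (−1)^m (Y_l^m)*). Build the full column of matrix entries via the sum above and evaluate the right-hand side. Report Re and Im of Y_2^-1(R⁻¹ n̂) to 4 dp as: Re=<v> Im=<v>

Re=0.2724 Im=0.2373

Need the full column D^2_{m',-1} for m'=−2..2 at α=3.6493, β=1.7259, γ=2.6958.
cos(β/2)=0.650199, sin(β/2)=0.759764
d^2_{-2,-1}: single k=1 term ⇒ +0.417684;  D = -0.351734-0.225263i
d^2_{-1,-1}: k∈[0..1] ⇒ +0.178725 -0.732101 = -0.553376;  D = -0.552316-0.034240i
d^2_{0,-1}: k∈[0..1] ⇒ -0.511556 +0.698486 = +0.186930;  D = -0.168662+0.080599i
d^2_{1,-1}: k∈[0..1] ⇒ +0.732101 -0.333207 = +0.398894;  D = +0.230893-0.325277i
d^2_{2,-1}: single k=0 term ⇒ -0.570312;  D = +0.062375-0.566891i
Y_2^{m'}(θ=1.6668,φ=1.0592) and Σ D·Y over m':
  (-0.3517-0.2253i)·(-0.1993-0.3268i)  (-0.5523-0.0342i)·(-0.0361+0.0643i)  (-0.1687+0.0806i)·(-0.3067+0.0000i)  (+0.2309-0.3253i)·(+0.0361+0.0643i)  (+0.0624-0.5669i)·(-0.1993+0.3268i)
Y_2^-1(R⁻¹ n̂) = +0.272389+0.237279i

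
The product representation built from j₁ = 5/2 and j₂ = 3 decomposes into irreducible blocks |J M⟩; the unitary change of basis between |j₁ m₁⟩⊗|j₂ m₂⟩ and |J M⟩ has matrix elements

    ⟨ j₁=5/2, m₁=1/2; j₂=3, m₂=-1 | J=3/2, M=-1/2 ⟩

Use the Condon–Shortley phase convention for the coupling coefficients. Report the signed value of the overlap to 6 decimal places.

−√(1/105) ≈ -0.097590

triangle: 4!×1!×2!/8! = 48/40320
(j±m)!: 3!×2!×2!×4!×1!×2! = 1152
prefactor² = (2J+1)×Δ×N² = 192/35
  k=1: −1/(1!×3!×1!×1!×0!×1!) = -1/6
  k=2: +1/(2!×2!×0!×0!×1!×2!) = 1/8
Σ = -1/24  ⇒  CG² = 192/35×(-1/24)² = 1/105
CG = −√(1/105) = -0.097590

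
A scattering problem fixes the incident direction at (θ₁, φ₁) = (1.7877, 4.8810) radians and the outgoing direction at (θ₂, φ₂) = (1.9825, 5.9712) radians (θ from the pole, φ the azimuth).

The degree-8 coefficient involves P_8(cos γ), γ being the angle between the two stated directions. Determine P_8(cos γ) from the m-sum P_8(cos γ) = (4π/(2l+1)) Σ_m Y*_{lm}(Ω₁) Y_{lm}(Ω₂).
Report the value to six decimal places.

-0.073999

Summing Y*_{l m}(θ₁,φ₁)·Y_{l m}(θ₂,φ₂) over m ∈ [−8, 8]; prefactor 4π/(2·8+1) = 0.739198:
  m=-8: Y*=0.09384 + 0.41592j  Y=-0.20482 + 0.15432j  product -0.08341 - 0.07071j
  m=-7: Y*=0.34754 - 0.14307j  Y=0.25774 - 0.36634j  product 0.03716 - 0.16420j
  m=-6: Y*=0.05287 + 0.08450j  Y=-0.09273 + 0.29858j  product -0.03013 + 0.00795j
  m=-5: Y*=0.26755 - 0.23835j  Y=0.00137 + 0.12577j  product 0.03034 + 0.03332j
  m=-4: Y*=-0.01556 - 0.01244j  Y=-0.11331 - 0.33869j  product -0.00245 + 0.00668j
  m=-3: Y*=0.15943 - 0.28784j  Y=0.02608 + 0.03541j  product 0.01435 - 0.00186j
  m=-2: Y*=-0.06846 - 0.02400j  Y=0.26485 + 0.19067j  product -0.01355 - 0.01941j
  m=-1: Y*=0.05233 - 0.30744j  Y=-0.10548 - 0.03402j  product -0.01598 + 0.03065j
  m=+0: Y*=-0.08773 + 0.00000j  Y=-0.31037 + 0.00000j  product 0.02723 + 0.00000j
  m=+1: Y*=-0.05233 - 0.30744j  Y=0.10548 - 0.03402j  product -0.01598 - 0.03065j
  m=+2: Y*=-0.06846 + 0.02400j  Y=0.26485 - 0.19067j  product -0.01355 + 0.01941j
  m=+3: Y*=-0.15943 - 0.28784j  Y=-0.02608 + 0.03541j  product 0.01435 + 0.00186j
  m=+4: Y*=-0.01556 + 0.01244j  Y=-0.11331 + 0.33869j  product -0.00245 - 0.00668j
  m=+5: Y*=-0.26755 - 0.23835j  Y=-0.00137 + 0.12577j  product 0.03034 - 0.03332j
  m=+6: Y*=0.05287 - 0.08450j  Y=-0.09273 - 0.29858j  product -0.03013 - 0.00795j
  m=+7: Y*=-0.34754 - 0.14307j  Y=-0.25774 - 0.36634j  product 0.03716 + 0.16420j
  m=+8: Y*=0.09384 - 0.41592j  Y=-0.20482 - 0.15432j  product -0.08341 + 0.07071j
Total Σ_m = -0.10011 + 0.00000j. Multiply by 0.739198: -0.07400 + 0.00000j. P_8(cos γ) = -0.073999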